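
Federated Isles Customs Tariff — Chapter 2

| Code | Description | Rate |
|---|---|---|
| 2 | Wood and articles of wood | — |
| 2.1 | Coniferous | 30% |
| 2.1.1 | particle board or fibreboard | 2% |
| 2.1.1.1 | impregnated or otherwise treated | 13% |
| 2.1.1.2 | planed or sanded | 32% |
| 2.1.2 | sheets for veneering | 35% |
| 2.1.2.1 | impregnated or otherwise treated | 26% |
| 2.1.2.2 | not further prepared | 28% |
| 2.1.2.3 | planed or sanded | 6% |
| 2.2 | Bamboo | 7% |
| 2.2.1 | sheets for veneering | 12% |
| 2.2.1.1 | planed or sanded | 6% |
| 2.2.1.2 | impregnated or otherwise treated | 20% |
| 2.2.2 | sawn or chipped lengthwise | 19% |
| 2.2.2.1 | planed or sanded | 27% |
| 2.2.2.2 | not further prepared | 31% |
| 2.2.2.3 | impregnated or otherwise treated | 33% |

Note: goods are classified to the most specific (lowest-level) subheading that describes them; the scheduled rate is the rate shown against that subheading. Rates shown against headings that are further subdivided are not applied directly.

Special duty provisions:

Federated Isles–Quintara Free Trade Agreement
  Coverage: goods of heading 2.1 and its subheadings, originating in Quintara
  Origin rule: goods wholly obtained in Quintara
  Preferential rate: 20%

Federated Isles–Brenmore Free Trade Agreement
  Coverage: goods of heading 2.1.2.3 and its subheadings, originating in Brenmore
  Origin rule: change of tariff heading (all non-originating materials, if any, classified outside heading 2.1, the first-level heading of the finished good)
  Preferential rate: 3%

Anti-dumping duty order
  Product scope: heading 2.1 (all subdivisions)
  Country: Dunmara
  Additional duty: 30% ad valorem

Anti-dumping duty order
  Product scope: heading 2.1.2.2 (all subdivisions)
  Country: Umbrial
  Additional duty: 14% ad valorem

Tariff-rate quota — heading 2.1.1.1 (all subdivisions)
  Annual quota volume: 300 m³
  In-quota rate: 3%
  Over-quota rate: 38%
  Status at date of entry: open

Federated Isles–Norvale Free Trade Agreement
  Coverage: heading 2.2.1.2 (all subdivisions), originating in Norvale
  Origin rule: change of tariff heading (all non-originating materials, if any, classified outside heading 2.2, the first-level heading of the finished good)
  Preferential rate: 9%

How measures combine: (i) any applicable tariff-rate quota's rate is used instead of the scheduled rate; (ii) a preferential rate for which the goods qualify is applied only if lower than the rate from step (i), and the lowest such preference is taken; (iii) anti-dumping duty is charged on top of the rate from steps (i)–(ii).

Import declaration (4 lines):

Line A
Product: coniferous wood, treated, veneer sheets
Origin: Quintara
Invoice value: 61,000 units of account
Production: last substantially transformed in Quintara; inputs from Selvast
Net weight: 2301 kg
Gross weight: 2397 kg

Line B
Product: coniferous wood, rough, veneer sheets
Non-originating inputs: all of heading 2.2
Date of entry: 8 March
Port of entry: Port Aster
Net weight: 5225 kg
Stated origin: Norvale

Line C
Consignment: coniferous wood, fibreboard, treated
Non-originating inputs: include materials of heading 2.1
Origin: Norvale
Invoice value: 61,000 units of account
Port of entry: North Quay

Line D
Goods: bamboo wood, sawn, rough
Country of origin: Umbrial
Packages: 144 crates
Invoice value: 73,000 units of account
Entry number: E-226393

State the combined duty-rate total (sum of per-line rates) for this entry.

88%

Line A: coniferous → 2.1; veneer sheets → 2.1.2; treated → 2.1.2.1. Scheduled 26%. Quintara agreement on 2.1: not wholly obtained. → 26%.
Line B: coniferous → 2.1; veneer sheets → 2.1.2; rough → 2.1.2.2. Scheduled 28%. Norvale agreement on 2.2.1.2: 2.1.2.2 not covered. → 28%.
Line C: coniferous → 2.1; fibreboard → 2.1.1; treated → 2.1.1.1. Scheduled 13%. quota on 2.1.1.1 open → in-quota 3%; Norvale agreement on 2.2.1.2: 2.1.1.1 not covered. → 3%.
Line D: bamboo → 2.2; sawn → 2.2.2; rough → 2.2.2.2. Scheduled 31%. No special measure applies. → 31%.
Sum: 26% + 28% + 3% + 31% = 88%.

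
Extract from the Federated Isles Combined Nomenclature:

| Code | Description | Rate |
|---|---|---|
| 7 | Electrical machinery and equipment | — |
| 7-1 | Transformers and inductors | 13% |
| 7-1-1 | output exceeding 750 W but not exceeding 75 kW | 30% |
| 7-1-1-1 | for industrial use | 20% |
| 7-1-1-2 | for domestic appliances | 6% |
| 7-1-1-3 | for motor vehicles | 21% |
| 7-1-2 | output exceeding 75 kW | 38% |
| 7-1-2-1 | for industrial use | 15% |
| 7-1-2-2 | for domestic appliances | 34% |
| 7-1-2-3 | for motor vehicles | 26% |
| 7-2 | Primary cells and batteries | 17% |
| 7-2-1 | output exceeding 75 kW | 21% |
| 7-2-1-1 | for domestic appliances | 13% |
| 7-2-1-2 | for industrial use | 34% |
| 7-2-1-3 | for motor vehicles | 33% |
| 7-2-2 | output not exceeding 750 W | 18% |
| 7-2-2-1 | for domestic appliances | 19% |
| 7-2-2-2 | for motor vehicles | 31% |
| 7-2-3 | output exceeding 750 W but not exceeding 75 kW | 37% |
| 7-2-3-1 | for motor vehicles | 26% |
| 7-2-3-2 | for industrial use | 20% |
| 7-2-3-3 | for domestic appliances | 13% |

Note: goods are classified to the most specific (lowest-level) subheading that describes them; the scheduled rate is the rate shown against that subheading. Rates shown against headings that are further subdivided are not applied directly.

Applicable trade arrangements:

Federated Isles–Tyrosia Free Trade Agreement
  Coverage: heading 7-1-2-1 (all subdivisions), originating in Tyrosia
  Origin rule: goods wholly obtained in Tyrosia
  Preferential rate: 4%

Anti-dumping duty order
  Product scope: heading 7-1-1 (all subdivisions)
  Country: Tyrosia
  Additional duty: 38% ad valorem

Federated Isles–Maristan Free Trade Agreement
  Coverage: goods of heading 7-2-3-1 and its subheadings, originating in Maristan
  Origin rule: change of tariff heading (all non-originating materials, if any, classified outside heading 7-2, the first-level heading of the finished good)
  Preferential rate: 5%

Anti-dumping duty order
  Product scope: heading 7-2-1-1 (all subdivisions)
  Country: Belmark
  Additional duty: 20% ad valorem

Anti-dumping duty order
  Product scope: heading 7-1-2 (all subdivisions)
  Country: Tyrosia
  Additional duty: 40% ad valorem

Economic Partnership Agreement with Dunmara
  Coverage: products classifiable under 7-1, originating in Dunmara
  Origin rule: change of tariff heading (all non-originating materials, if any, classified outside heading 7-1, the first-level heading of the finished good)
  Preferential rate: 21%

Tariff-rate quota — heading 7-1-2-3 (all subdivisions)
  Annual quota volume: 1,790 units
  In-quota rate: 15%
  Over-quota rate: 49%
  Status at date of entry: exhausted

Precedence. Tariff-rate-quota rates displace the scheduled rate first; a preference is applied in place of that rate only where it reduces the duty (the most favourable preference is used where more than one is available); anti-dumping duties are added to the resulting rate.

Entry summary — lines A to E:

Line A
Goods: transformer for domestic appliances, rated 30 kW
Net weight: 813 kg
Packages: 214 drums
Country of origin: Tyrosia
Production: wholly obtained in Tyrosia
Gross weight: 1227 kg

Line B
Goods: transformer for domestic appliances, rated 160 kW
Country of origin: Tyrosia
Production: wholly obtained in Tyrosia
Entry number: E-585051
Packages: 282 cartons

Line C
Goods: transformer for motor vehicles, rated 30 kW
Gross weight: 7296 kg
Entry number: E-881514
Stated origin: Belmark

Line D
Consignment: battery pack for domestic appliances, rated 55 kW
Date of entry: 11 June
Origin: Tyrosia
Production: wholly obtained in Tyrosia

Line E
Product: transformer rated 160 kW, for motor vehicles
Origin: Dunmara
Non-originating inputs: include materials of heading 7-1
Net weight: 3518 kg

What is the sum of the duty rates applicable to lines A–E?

201%

Line A: transformer → 7-1; rated 30 kW → 7-1-1; for domestic appliances → 7-1-1-2. Scheduled 6%. Tyrosia agreement on 7-1-2-1: 7-1-1-2 not covered; anti-dumping (Tyrosia, 7-1-1): +38%; total 6% + 38% = 44%. → 44%.
Line B: transformer → 7-1; rated 160 kW → 7-1-2; for domestic appliances → 7-1-2-2. Scheduled 34%. Tyrosia agreement on 7-1-2-1: 7-1-2-2 not covered; anti-dumping (Tyrosia, 7-1-2): +40%; total 34% + 40% = 74%. → 74%.
Line C: transformer → 7-1; rated 30 kW → 7-1-1; for motor vehicles → 7-1-1-3. Scheduled 21%. No special measure applies. → 21%.
Line D: battery pack → 7-2; rated 55 kW → 7-2-3; for domestic appliances → 7-2-3-3. Scheduled 13%. Tyrosia agreement on 7-1-2-1: 7-2-3-3 not covered. → 13%.
Line E: transformer → 7-1; rated 160 kW → 7-1-2; for motor vehicles → 7-1-2-3. Scheduled 26%. quota on 7-1-2-3 exhausted → over-quota 49%; Dunmara agreement on 7-1: CTH not met. → 49%.
Sum: 44% + 74% + 21% + 13% + 49% = 201%.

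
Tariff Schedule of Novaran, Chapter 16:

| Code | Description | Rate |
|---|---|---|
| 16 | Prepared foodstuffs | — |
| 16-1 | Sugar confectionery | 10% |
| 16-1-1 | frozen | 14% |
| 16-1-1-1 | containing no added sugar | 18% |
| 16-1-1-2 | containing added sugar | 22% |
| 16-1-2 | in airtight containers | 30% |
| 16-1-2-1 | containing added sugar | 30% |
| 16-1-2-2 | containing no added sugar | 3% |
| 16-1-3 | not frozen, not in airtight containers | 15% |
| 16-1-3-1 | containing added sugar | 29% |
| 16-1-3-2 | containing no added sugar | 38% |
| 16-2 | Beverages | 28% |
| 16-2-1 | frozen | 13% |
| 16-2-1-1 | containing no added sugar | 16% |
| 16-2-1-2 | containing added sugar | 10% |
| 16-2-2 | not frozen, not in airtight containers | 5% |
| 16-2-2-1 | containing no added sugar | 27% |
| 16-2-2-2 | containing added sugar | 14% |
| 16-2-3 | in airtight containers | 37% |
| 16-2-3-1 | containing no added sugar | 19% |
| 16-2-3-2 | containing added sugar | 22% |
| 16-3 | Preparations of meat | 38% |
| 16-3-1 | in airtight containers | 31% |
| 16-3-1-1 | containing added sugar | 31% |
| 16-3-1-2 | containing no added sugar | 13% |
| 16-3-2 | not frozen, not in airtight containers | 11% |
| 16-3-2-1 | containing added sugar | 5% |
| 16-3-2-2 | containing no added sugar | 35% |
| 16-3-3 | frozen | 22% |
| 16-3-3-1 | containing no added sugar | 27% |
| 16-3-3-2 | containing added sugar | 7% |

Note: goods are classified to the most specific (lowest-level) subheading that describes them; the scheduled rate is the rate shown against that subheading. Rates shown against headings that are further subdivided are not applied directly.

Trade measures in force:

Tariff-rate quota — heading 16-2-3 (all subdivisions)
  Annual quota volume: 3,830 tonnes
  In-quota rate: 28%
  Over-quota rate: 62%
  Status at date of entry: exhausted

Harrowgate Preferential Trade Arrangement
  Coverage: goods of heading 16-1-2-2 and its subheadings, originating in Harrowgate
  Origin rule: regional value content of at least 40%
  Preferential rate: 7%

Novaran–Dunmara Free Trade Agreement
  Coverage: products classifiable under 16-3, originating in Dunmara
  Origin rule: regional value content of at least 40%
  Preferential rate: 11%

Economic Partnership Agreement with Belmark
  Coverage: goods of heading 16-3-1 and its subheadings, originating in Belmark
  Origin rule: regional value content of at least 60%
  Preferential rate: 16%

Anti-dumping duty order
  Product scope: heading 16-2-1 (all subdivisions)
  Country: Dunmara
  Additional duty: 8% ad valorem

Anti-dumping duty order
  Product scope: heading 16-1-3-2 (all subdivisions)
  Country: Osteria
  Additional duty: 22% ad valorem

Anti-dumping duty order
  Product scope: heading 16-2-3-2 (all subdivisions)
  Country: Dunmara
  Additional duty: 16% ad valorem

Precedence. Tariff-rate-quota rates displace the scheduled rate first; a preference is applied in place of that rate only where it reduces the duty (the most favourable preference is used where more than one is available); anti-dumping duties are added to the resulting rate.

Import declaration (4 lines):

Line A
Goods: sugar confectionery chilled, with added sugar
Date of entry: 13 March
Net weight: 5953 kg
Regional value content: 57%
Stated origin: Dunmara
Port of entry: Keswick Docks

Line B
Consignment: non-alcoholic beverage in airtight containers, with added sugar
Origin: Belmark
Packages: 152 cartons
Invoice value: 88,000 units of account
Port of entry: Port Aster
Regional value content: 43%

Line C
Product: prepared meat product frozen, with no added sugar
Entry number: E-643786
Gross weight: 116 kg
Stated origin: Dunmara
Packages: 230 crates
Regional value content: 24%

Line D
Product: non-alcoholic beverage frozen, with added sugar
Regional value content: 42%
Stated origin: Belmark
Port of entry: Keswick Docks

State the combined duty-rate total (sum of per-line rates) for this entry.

Line A: sugar confectionery → 16-1; chilled → 16-1-3; with added sugar → 16-1-3-1. Scheduled 29%. Dunmara agreement on 16-3: 16-1-3-1 not covered. → 29%.
Line B: non-alcoholic beverage → 16-2; in airtight containers → 16-2-3; with added sugar → 16-2-3-2. Scheduled 22%. quota on 16-2-3 exhausted → over-quota 62%; Belmark agreement on 16-3-1: 16-2-3-2 not covered. → 62%.
Line C: prepared meat product → 16-3; frozen → 16-3-3; with no added sugar → 16-3-3-1. Scheduled 27%. Dunmara agreement on 16-3: RVC < 40%. → 27%.
Line D: non-alcoholic beverage → 16-2; frozen → 16-2-1; with added sugar → 16-2-1-2. Scheduled 10%. Belmark agreement on 16-3-1: 16-2-1-2 not covered. → 10%.
Sum: 29% + 62% + 27% + 10% = 128%.

128%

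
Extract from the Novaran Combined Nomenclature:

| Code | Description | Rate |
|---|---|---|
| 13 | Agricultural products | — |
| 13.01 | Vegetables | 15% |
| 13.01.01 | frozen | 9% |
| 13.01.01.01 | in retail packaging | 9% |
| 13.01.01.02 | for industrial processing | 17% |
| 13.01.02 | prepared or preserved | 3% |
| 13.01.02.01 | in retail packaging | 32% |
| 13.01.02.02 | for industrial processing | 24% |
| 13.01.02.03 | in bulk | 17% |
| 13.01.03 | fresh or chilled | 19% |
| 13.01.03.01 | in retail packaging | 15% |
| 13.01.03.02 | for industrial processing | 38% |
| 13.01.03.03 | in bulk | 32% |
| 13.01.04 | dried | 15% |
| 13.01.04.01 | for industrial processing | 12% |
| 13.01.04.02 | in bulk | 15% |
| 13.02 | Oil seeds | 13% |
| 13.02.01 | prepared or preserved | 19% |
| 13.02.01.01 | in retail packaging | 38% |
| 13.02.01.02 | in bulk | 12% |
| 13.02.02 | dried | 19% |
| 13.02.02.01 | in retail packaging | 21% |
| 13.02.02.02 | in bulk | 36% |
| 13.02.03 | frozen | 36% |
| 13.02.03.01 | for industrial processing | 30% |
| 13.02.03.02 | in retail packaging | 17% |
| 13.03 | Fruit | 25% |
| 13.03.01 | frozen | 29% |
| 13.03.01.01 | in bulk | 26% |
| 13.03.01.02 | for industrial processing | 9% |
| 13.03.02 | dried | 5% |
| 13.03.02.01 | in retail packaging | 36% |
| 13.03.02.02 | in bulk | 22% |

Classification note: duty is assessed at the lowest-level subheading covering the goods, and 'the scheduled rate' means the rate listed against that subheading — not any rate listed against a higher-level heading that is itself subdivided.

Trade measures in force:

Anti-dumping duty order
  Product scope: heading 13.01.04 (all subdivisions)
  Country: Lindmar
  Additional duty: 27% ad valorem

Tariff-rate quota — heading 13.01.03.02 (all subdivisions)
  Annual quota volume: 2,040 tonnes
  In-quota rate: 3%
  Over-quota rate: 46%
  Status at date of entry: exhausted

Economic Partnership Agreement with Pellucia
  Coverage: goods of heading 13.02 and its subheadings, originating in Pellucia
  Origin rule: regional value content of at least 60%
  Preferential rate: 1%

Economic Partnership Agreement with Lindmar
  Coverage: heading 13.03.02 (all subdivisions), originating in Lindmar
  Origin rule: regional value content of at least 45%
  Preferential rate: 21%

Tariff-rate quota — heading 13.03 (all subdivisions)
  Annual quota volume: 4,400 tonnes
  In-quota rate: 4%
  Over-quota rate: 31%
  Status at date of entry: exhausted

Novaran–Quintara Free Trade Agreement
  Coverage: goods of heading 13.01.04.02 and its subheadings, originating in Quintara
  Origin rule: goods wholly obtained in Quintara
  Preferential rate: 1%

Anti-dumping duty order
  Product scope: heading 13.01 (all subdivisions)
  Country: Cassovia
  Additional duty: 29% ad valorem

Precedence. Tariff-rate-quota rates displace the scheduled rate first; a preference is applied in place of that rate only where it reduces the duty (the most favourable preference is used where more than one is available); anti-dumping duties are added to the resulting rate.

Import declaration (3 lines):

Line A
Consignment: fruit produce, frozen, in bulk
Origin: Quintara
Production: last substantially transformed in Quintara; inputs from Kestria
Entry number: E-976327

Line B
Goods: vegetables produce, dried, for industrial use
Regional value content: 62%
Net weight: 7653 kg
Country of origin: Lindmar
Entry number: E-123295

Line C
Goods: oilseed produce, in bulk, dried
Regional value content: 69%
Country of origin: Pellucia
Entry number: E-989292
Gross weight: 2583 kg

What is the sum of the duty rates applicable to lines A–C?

71%

Line A: fruit → 13.03; frozen → 13.03.01; in bulk → 13.03.01.01. Scheduled 26%. quota on 13.03 exhausted → over-quota 31%; Quintara agreement on 13.01.04.02: 13.03.01.01 not covered. → 31%.
Line B: vegetables → 13.01; dried → 13.01.04; for industrial use → 13.01.04.01. Scheduled 12%. Lindmar agreement on 13.03.02: 13.01.04.01 not covered; anti-dumping (Lindmar, 13.01.04): +27%; total 12% + 27% = 39%. → 39%.
Line C: oilseed → 13.02; dried → 13.02.02; in bulk → 13.02.02.02. Scheduled 36%. Pellucia agreement on 13.02: RVC ≥ 60% → 1% available; preferential 1%. → 1%.
Sum: 31% + 39% + 1% = 71%.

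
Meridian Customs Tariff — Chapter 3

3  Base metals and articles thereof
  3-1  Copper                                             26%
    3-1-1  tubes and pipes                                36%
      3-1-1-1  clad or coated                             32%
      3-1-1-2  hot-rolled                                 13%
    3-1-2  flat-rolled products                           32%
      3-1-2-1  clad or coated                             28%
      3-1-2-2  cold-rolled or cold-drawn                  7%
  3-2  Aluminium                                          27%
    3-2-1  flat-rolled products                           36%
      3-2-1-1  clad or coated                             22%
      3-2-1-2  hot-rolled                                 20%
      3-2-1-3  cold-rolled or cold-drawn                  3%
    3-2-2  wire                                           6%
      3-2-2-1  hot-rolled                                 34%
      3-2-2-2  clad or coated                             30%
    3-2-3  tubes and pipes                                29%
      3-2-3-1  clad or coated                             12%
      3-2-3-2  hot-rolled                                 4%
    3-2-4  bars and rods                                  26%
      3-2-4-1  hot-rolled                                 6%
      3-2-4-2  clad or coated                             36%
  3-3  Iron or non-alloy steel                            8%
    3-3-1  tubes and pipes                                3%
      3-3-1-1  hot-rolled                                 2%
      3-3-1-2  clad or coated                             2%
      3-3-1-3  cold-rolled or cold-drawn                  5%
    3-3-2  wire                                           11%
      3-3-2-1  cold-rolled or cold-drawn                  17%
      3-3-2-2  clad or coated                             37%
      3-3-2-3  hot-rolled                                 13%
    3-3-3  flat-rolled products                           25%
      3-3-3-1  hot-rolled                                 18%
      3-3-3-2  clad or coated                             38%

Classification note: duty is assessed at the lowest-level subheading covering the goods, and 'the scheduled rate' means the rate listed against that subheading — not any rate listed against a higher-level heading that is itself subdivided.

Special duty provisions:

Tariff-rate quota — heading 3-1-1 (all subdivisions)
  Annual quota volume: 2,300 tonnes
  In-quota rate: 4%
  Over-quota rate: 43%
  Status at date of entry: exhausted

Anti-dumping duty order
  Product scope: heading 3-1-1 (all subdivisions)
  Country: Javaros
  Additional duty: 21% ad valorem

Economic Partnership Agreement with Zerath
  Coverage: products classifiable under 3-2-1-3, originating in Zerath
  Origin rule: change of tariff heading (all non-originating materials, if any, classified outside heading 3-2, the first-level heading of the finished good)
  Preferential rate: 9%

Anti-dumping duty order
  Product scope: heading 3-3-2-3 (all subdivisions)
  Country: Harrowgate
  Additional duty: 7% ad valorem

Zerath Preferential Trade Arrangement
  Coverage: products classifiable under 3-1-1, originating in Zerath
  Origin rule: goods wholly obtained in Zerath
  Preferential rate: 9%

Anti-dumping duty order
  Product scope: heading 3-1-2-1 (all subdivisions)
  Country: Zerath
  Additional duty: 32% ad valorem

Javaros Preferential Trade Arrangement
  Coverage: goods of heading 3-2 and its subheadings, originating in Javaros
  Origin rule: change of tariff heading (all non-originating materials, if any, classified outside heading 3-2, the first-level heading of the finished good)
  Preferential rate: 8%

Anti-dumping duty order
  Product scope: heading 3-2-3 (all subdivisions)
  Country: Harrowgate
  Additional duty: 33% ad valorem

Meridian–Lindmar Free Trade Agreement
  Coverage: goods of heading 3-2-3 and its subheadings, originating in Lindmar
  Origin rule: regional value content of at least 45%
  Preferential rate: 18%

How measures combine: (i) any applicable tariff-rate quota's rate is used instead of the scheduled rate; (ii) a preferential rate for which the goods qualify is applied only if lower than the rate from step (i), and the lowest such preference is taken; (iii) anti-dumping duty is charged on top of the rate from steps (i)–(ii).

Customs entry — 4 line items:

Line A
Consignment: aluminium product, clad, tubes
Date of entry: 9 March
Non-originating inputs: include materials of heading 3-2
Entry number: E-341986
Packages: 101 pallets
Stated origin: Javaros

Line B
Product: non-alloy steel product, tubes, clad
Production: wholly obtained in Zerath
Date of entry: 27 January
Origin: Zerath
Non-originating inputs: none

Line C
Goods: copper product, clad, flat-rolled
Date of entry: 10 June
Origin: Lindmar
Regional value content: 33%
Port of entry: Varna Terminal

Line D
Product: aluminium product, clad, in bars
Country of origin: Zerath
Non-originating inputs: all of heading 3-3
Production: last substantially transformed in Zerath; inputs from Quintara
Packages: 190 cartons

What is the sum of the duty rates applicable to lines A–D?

78%

Line A: aluminium → 3-2; tubes → 3-2-3; clad → 3-2-3-1. Scheduled 12%. Javaros agreement on 3-2: CTH not met. → 12%.
Line B: non-alloy steel → 3-3; tubes → 3-3-1; clad → 3-3-1-2. Scheduled 2%. Zerath agreement on 3-2-1-3: 3-3-1-2 not covered; Zerath agreement on 3-1-1: 3-3-1-2 not covered. → 2%.
Line C: copper → 3-1; flat-rolled → 3-1-2; clad → 3-1-2-1. Scheduled 28%. Lindmar agreement on 3-2-3: 3-1-2-1 not covered. → 28%.
Line D: aluminium → 3-2; in bars → 3-2-4; clad → 3-2-4-2. Scheduled 36%. Zerath agreement on 3-2-1-3: 3-2-4-2 not covered; Zerath agreement on 3-1-1: 3-2-4-2 not covered. → 36%.
Sum: 12% + 2% + 28% + 36% = 78%.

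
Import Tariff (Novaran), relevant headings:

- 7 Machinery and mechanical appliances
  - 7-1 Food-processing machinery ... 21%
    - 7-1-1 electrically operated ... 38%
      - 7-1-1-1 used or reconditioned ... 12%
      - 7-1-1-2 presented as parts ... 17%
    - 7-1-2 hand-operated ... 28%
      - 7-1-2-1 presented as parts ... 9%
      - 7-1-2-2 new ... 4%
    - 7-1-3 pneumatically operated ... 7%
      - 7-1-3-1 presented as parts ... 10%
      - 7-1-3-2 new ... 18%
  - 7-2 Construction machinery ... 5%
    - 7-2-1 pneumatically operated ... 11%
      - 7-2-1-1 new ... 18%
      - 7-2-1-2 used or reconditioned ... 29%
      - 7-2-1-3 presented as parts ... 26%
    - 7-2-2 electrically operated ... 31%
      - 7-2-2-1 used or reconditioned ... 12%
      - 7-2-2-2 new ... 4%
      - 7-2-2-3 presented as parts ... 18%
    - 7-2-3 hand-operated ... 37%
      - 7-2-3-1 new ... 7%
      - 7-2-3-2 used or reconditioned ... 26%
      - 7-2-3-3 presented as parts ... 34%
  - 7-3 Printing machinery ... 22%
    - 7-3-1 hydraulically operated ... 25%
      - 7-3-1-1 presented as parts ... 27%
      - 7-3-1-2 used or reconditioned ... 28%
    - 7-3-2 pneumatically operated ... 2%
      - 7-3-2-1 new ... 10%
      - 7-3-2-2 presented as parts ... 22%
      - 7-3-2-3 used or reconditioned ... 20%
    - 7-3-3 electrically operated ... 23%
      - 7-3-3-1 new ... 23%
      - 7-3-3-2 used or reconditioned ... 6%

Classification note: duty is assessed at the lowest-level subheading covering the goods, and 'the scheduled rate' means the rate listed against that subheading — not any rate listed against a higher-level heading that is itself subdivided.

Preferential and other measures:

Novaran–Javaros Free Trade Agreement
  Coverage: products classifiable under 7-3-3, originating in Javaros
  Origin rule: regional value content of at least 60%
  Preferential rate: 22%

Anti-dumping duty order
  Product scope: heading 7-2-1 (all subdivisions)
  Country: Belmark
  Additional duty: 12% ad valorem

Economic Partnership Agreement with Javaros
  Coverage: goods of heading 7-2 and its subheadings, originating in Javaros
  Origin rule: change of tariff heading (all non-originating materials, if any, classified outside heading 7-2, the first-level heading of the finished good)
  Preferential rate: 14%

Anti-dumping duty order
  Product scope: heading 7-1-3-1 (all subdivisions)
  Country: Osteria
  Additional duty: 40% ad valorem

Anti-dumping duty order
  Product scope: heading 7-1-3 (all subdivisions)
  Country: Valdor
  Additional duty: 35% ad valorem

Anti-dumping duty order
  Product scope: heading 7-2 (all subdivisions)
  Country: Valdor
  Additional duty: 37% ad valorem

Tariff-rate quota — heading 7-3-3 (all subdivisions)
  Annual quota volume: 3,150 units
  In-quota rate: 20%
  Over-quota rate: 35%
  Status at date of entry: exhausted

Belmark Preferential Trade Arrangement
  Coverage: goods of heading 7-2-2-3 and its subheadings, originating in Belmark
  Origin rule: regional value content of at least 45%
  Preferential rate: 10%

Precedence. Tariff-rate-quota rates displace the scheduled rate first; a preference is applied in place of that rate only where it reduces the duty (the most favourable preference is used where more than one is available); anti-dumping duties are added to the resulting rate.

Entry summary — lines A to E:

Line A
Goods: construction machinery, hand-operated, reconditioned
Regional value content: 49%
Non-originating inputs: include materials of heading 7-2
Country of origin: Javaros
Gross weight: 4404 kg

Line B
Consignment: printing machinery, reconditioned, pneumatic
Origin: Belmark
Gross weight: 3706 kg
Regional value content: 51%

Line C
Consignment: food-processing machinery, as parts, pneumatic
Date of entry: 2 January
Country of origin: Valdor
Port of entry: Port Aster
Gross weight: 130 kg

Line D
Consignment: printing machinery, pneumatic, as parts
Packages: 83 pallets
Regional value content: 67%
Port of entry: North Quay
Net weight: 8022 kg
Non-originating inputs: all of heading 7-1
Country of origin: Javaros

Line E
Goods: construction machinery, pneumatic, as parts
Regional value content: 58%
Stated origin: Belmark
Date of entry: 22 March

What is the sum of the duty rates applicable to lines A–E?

Line A: construction → 7-2; hand-operated → 7-2-3; reconditioned → 7-2-3-2. Scheduled 26%. Javaros agreement on 7-3-3: 7-2-3-2 not covered; Javaros agreement on 7-2: CTH not met. → 26%.
Line B: printing → 7-3; pneumatic → 7-3-2; reconditioned → 7-3-2-3. Scheduled 20%. Belmark agreement on 7-2-2-3: 7-3-2-3 not covered. → 20%.
Line C: food-processing → 7-1; pneumatic → 7-1-3; as parts → 7-1-3-1. Scheduled 10%. anti-dumping (Valdor, 7-1-3): +35%; total 10% + 35% = 45%. → 45%.
Line D: printing → 7-3; pneumatic → 7-3-2; as parts → 7-3-2-2. Scheduled 22%. Javaros agreement on 7-3-3: 7-3-2-2 not covered; Javaros agreement on 7-2: 7-3-2-2 not covered. → 22%.
Line E: construction → 7-2; pneumatic → 7-2-1; as parts → 7-2-1-3. Scheduled 26%. Belmark agreement on 7-2-2-3: 7-2-1-3 not covered; anti-dumping (Belmark, 7-2-1): +12%; total 26% + 12% = 38%. → 38%.
Sum: 26% + 20% + 45% + 22% + 38% = 151%.

151%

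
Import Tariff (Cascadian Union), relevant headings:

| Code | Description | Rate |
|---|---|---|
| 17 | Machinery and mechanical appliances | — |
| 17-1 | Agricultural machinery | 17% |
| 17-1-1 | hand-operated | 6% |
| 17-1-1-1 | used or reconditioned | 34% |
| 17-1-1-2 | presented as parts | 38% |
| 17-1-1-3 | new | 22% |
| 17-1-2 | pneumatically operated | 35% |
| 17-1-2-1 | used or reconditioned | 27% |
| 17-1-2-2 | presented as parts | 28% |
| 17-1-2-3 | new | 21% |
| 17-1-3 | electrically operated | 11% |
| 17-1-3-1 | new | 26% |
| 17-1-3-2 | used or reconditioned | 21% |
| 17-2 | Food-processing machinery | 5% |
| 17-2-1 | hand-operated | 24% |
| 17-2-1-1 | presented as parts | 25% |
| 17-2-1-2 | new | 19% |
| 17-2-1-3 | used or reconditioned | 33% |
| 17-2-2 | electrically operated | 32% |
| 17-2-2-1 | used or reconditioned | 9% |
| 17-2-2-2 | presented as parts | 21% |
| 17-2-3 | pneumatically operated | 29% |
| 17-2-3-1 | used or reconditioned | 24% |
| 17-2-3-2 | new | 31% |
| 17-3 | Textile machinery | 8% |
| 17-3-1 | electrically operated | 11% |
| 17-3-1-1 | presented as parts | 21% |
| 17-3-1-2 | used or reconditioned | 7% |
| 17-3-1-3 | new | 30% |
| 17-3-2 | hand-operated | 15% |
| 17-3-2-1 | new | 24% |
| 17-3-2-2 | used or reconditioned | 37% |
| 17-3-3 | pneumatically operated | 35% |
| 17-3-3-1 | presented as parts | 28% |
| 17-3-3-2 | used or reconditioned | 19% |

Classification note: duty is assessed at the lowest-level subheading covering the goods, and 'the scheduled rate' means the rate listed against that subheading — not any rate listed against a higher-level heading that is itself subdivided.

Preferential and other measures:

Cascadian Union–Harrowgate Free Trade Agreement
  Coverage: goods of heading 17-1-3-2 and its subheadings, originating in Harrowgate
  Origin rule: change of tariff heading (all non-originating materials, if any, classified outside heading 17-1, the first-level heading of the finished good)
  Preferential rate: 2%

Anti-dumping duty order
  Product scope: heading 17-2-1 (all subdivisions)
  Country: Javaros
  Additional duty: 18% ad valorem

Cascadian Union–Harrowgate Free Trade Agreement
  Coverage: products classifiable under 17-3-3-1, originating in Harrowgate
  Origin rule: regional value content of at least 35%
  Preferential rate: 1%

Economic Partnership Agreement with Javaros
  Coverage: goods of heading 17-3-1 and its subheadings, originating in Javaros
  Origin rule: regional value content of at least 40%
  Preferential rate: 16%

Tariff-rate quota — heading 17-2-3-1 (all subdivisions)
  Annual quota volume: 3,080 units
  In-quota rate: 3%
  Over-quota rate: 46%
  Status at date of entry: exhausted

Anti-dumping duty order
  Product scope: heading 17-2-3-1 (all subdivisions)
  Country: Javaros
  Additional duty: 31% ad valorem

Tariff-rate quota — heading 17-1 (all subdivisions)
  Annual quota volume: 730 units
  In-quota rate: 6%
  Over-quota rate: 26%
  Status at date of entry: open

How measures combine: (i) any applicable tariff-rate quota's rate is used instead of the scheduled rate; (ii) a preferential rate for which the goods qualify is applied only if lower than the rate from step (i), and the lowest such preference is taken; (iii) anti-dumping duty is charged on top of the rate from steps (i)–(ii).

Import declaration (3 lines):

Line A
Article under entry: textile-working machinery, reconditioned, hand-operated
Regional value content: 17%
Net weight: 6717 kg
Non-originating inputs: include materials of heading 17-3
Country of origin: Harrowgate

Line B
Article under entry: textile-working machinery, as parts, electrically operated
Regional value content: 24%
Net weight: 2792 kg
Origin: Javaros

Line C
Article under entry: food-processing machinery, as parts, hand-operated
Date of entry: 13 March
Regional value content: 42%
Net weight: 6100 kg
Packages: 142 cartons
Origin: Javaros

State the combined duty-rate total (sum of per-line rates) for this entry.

101%

Line A: textile-working → 17-3; hand-operated → 17-3-2; reconditioned → 17-3-2-2. Scheduled 37%. Harrowgate agreement on 17-1-3-2: 17-3-2-2 not covered; Harrowgate agreement on 17-3-3-1: 17-3-2-2 not covered. → 37%.
Line B: textile-working → 17-3; electrically operated → 17-3-1; as parts → 17-3-1-1. Scheduled 21%. Javaros agreement on 17-3-1: RVC < 40%. → 21%.
Line C: food-processing → 17-2; hand-operated → 17-2-1; as parts → 17-2-1-1. Scheduled 25%. Javaros agreement on 17-3-1: 17-2-1-1 not covered; anti-dumping (Javaros, 17-2-1): +18%; total 25% + 18% = 43%. → 43%.
Sum: 37% + 21% + 43% = 101%.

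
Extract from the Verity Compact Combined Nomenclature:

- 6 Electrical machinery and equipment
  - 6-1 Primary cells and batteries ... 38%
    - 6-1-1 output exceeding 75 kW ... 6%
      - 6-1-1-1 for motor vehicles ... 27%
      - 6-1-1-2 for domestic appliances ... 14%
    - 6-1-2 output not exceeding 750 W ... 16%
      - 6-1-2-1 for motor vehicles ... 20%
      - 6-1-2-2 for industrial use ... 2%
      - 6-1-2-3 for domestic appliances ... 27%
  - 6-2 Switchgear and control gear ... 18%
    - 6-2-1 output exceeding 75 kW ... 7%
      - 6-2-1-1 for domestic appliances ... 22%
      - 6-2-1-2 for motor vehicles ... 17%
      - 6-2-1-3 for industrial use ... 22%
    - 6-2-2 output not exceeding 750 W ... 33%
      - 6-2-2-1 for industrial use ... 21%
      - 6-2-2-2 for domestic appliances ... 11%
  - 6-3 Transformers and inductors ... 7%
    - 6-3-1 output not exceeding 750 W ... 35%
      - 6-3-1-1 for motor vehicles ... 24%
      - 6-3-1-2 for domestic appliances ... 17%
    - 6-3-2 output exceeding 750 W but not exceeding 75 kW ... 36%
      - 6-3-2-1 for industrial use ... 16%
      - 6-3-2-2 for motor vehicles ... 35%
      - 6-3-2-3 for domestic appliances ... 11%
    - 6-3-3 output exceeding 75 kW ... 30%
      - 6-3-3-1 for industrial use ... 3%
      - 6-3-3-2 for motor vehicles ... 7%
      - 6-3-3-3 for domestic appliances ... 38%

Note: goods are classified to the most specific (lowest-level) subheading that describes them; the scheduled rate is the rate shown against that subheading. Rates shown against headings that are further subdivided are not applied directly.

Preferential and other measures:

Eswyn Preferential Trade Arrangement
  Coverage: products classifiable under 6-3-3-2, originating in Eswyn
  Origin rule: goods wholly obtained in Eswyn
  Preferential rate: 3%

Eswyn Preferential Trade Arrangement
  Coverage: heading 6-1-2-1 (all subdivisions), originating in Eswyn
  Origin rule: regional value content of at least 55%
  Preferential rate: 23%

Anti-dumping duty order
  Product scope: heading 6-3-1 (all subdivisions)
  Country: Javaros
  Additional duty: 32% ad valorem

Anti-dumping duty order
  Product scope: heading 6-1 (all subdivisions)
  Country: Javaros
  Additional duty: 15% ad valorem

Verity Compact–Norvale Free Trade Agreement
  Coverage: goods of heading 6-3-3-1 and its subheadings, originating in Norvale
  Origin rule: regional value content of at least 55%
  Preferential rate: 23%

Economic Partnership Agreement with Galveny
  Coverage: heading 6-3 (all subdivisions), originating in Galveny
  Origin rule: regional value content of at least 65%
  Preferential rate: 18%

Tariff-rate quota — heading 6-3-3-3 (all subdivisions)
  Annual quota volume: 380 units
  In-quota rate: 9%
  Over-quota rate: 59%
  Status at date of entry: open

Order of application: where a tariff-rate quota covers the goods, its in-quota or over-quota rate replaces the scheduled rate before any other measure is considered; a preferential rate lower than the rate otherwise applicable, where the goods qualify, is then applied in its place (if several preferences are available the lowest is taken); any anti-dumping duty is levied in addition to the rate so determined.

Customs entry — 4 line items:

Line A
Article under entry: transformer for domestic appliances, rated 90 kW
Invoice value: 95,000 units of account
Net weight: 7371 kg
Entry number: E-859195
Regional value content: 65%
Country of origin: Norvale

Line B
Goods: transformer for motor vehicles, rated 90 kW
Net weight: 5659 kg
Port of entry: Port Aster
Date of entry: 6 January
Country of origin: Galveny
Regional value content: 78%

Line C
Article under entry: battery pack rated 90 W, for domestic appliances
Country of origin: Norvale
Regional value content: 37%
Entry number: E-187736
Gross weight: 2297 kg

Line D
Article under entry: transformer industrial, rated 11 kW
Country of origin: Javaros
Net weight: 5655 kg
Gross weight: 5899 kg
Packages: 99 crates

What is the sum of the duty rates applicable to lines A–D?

59%

Line A: transformer → 6-3; rated 90 kW → 6-3-3; for domestic appliances → 6-3-3-3. Scheduled 38%. quota on 6-3-3-3 open → in-quota 9%; Norvale agreement on 6-3-3-1: 6-3-3-3 not covered. → 9%.
Line B: transformer → 6-3; rated 90 kW → 6-3-3; for motor vehicles → 6-3-3-2. Scheduled 7%. Galveny agreement on 6-3: RVC ≥ 65% → 18% available; preference 18% not lower than 7% → no reduction. → 7%.
Line C: battery pack → 6-1; rated 90 W → 6-1-2; for domestic appliances → 6-1-2-3. Scheduled 27%. Norvale agreement on 6-3-3-1: 6-1-2-3 not covered. → 27%.
Line D: transformer → 6-3; rated 11 kW → 6-3-2; industrial → 6-3-2-1. Scheduled 16%. No special measure applies. → 16%.
Sum: 9% + 7% + 27% + 16% = 59%.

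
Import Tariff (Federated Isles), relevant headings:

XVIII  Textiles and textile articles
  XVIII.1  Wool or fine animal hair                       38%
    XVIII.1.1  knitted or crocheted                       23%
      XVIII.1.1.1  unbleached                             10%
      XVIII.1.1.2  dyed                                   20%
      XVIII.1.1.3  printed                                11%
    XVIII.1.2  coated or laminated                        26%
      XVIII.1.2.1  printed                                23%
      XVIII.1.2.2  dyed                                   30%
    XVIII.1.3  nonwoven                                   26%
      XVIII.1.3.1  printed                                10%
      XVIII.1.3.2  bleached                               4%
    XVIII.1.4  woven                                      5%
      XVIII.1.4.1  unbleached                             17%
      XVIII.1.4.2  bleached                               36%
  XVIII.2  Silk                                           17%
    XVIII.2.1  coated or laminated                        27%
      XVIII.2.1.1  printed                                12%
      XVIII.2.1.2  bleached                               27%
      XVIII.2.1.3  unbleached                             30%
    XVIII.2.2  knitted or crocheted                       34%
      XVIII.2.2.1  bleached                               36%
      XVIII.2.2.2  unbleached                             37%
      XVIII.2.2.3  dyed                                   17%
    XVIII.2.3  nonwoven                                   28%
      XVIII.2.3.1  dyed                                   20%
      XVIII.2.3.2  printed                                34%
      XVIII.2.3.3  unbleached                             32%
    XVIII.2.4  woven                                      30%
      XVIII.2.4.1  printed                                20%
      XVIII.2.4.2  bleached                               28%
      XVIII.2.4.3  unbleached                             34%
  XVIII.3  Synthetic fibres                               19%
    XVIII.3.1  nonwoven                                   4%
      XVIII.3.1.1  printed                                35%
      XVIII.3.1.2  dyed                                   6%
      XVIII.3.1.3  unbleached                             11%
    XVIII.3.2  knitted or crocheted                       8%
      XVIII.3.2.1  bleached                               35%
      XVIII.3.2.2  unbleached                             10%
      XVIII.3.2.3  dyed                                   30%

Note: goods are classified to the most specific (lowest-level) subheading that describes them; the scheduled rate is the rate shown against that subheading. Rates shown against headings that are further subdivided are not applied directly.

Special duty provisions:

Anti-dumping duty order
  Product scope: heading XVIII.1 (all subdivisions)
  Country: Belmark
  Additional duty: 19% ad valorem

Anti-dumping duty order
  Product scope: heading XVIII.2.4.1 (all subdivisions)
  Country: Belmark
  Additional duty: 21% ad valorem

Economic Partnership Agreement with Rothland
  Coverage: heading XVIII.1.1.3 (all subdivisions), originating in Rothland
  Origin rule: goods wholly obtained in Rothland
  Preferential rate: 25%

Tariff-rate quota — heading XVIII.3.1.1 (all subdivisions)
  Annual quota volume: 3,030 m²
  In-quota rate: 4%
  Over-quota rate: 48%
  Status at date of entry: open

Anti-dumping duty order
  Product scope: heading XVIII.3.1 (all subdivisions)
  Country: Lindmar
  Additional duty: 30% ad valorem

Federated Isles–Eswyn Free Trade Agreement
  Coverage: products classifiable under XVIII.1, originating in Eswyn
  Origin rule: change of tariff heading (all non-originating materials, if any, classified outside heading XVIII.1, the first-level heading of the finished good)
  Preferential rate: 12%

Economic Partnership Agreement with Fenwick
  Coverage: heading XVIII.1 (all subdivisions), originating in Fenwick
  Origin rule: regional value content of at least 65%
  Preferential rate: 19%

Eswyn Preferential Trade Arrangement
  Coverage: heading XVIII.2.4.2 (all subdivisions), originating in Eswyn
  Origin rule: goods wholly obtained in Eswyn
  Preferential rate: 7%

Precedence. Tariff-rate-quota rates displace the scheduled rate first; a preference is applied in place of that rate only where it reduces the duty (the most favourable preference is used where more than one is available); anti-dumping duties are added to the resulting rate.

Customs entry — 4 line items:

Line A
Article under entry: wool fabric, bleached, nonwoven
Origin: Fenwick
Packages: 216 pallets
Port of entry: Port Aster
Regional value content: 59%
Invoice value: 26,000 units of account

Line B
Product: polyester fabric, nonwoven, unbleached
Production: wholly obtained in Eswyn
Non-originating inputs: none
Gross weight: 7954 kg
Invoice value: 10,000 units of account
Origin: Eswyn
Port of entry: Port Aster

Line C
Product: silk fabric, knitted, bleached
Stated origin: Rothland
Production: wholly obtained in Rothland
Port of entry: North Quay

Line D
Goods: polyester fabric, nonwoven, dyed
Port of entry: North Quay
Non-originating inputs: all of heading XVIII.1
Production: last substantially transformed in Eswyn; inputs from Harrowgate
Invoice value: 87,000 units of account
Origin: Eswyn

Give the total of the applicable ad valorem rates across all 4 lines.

Line A: wool → XVIII.1; nonwoven → XVIII.1.3; bleached → XVIII.1.3.2. Scheduled 4%. Fenwick agreement on XVIII.1: RVC < 65%. → 4%.
Line B: polyester → XVIII.3; nonwoven → XVIII.3.1; unbleached → XVIII.3.1.3. Scheduled 11%. Eswyn agreement on XVIII.1: XVIII.3.1.3 not covered; Eswyn agreement on XVIII.2.4.2: XVIII.3.1.3 not covered. → 11%.
Line C: silk → XVIII.2; knitted → XVIII.2.2; bleached → XVIII.2.2.1. Scheduled 36%. Rothland agreement on XVIII.1.1.3: XVIII.2.2.1 not covered. → 36%.
Line D: polyester → XVIII.3; nonwoven → XVIII.3.1; dyed → XVIII.3.1.2. Scheduled 6%. Eswyn agreement on XVIII.1: XVIII.3.1.2 not covered; Eswyn agreement on XVIII.2.4.2: XVIII.3.1.2 not covered. → 6%.
Sum: 4% + 11% + 36% + 6% = 57%.

57%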